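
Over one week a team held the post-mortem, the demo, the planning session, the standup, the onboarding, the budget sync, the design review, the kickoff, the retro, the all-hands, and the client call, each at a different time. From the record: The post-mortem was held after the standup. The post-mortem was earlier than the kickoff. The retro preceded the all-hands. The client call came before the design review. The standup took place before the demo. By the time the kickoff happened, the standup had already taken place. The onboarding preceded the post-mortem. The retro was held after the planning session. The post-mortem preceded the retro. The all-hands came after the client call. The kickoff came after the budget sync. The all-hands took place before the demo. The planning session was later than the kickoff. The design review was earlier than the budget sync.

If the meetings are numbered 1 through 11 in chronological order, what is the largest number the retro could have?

9

The retro must come before the all-hands and the demo — 2 meetings forced after it.
Everything else can be placed before the retro in some valid order, so the retro can sit as late as position 11 − 2 = 9.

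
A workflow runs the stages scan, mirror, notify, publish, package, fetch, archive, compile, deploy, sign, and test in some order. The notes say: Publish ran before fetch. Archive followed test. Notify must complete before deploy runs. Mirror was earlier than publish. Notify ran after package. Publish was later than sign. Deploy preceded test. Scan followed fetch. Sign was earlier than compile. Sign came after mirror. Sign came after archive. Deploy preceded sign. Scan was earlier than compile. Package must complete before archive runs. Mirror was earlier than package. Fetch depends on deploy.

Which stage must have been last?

compile

Every other stage has a chain of constraints placing it before compile, so compile is last.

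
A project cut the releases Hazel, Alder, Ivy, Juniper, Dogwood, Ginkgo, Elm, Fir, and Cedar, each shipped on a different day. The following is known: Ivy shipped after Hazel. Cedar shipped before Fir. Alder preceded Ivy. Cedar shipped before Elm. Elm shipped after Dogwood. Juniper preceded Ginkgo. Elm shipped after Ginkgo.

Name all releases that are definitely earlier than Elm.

Cedar, Dogwood, Ginkgo, Juniper

Directly stated before Elm: Cedar, Dogwood, and Ginkgo.
Juniper reaches Elm via Juniper → Ginkgo → Elm.
No chain forces Hazel (or any of the others) ahead of Elm.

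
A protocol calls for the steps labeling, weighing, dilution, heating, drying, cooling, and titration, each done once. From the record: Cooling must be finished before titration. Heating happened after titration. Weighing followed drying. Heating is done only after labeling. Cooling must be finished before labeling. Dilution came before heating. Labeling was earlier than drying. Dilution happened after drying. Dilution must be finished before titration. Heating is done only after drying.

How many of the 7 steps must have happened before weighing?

3

Directly stated before weighing: drying.
Cooling reaches weighing via cooling → labeling → drying → weighing.
Labeling reaches weighing via labeling → drying → weighing.
That's cooling, drying, and labeling — 3 in all.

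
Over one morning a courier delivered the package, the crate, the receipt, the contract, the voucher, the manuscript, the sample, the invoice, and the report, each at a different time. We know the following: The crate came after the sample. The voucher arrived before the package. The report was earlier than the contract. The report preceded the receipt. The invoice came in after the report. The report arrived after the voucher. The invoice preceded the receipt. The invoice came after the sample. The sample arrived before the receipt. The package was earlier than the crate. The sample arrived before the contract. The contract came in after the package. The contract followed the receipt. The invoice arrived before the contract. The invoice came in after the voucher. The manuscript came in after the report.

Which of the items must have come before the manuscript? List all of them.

the report, the voucher

Directly stated before the manuscript: the report.
The voucher reaches the manuscript via the voucher → the report → the manuscript.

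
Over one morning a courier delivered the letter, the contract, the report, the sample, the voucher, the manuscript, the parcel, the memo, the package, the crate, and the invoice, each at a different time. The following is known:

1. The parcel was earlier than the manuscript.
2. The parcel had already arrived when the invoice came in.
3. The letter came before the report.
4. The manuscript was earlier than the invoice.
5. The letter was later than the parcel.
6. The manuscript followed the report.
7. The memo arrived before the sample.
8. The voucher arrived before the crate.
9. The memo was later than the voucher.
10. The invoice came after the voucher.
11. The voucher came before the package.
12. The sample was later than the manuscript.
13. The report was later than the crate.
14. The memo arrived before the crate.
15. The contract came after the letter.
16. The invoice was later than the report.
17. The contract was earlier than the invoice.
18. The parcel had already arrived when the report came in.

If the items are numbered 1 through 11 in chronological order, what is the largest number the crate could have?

7

The crate must come before the invoice, the manuscript, the report, and the sample — 4 items forced after it.
Everything else can be placed before the crate in some valid order, so the crate can sit as late as position 11 − 4 = 7.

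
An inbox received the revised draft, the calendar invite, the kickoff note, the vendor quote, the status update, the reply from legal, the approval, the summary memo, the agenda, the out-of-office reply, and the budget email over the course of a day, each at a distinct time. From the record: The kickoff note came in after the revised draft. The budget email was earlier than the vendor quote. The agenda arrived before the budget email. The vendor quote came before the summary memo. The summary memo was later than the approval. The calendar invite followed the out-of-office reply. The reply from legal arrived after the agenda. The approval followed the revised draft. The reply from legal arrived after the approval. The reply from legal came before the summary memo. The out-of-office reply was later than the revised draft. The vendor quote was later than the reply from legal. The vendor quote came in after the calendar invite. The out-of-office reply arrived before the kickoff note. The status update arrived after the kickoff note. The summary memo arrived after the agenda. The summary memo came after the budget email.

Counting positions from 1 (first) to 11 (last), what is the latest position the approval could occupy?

8

The approval must come before the reply from legal, the summary memo, and the vendor quote — 3 messages forced after it.
Everything else can be placed before the approval in some valid order, so the approval can sit as late as position 11 − 3 = 8.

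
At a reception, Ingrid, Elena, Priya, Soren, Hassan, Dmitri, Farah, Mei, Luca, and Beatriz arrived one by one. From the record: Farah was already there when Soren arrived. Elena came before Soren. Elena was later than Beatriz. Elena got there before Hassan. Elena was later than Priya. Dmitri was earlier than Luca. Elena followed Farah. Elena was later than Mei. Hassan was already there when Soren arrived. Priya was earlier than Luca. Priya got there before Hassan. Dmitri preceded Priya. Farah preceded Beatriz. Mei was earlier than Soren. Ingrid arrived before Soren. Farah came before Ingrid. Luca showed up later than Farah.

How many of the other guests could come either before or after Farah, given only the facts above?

Forced after Farah: Beatriz, Elena, Hassan, Ingrid, Luca, and Soren.
That leaves Dmitri, Mei, and Priya with no forced order relative to Farah — 3.

3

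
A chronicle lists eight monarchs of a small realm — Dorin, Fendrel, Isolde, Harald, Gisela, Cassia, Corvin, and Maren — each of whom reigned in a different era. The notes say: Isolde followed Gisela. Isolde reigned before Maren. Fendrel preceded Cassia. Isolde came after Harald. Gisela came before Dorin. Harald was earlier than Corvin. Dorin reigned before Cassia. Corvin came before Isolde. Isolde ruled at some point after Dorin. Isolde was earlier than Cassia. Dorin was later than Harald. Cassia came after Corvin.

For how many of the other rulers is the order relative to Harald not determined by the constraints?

2

Forced after Harald: Cassia, Corvin, Dorin, Isolde, and Maren.
That leaves Fendrel and Gisela with no forced order relative to Harald — 2.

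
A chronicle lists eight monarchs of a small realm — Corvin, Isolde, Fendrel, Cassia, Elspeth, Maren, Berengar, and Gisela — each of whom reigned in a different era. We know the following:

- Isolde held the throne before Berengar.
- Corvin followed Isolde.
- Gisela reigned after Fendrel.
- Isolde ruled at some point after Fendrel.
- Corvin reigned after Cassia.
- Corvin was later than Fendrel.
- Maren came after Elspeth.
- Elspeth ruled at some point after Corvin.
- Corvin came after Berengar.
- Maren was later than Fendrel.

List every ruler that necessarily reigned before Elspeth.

Directly stated before Elspeth: Corvin.
Berengar reaches Elspeth via Berengar → Corvin → Elspeth.
Cassia reaches Elspeth via Cassia → Corvin → Elspeth.
Fendrel reaches Elspeth via Fendrel → Corvin → Elspeth.
Likewise Isolde reaches Elspeth by chaining the stated constraints.
No chain forces Maren (or any of the others) ahead of Elspeth.

Berengar, Cassia, Corvin, Fendrel, Isolde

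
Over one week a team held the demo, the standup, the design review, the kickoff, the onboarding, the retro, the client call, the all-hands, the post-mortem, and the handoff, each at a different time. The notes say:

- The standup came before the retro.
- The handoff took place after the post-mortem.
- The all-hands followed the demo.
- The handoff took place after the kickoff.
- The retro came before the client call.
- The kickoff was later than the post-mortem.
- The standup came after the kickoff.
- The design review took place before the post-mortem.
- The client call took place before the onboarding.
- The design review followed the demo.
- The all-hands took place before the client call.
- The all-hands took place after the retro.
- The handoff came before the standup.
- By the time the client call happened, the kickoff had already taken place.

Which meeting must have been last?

Every other meeting has a chain of constraints placing it before the onboarding, so the onboarding is last.

the onboarding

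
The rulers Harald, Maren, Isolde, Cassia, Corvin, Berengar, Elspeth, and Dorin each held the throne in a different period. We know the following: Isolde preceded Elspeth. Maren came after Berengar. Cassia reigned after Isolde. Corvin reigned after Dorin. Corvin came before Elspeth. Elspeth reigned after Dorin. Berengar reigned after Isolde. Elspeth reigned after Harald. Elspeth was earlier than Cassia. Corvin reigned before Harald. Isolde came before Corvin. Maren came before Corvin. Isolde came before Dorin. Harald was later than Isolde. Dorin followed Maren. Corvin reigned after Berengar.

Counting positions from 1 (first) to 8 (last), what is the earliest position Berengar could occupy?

Isolde must come before Berengar — 1 forced predecessor.
Nothing else is forced ahead of Berengar, so their earliest slot is position 1 + 1 = 2.

2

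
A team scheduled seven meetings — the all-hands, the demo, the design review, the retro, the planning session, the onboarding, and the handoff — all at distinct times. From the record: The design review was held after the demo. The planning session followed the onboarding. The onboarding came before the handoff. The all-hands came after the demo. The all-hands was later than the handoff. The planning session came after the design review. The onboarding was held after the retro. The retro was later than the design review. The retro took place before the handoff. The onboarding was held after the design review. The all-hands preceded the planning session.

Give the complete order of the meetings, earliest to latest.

The constraints fix every adjacent pair, so only one ordering works:
the demo → the design review → the retro → the onboarding → the handoff → the all-hands → the planning session.

the demo, the design review, the retro, the onboarding, the handoff, the all-hands, the planning session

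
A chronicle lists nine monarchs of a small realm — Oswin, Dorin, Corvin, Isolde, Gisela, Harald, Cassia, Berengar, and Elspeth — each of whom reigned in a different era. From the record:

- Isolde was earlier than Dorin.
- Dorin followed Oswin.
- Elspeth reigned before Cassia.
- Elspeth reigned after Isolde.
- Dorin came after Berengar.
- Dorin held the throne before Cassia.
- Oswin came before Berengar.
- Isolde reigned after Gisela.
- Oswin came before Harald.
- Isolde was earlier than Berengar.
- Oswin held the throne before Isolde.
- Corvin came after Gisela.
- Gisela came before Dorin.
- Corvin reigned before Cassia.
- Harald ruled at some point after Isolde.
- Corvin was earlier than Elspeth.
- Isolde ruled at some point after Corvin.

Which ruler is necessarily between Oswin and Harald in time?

Tracing the constraints gives Oswin → Isolde → Harald, so Isolde sits after Oswin and before Harald.
No other ruler is forced both after Oswin and before Harald.

Isolde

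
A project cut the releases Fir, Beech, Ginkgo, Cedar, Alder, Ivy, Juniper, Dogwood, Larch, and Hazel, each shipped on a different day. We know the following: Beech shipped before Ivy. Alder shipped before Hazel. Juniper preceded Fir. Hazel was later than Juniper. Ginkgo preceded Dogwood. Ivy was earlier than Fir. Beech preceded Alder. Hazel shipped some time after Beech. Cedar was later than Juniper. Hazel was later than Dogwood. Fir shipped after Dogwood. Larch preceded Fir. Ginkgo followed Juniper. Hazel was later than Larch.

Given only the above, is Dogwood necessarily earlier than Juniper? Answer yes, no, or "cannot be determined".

no

Tracing the constraints gives Juniper → Ginkgo → Dogwood, so Juniper must come before Dogwood.
That means Dogwood cannot be before Juniper.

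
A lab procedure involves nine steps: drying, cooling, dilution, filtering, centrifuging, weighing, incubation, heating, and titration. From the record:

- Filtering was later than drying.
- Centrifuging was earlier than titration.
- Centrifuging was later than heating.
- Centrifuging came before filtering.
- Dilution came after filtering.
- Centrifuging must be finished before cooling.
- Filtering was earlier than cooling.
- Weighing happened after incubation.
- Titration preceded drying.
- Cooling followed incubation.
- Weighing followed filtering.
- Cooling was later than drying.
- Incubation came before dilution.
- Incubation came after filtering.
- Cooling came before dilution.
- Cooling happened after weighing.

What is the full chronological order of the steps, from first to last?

The constraints fix every adjacent pair, so only one ordering works:
heating → centrifuging → titration → drying → filtering → incubation → weighing → cooling → dilution.

heating, centrifuging, titration, drying, filtering, incubation, weighing, cooling, dilution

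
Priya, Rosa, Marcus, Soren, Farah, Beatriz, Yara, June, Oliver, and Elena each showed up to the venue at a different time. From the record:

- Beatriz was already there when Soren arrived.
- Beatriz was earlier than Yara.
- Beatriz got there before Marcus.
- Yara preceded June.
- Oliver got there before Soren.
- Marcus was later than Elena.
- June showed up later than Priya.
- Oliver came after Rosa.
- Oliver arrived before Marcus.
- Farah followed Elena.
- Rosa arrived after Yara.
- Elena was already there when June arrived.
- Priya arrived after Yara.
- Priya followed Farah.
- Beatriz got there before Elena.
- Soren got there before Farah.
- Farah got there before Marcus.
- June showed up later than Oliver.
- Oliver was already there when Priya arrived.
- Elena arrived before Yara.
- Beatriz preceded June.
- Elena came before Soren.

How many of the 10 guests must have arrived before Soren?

5

Directly stated before Soren: Beatriz, Elena, and Oliver.
Rosa reaches Soren via Rosa → Oliver → Soren.
Yara reaches Soren via Yara → Rosa → Oliver → Soren.
That's Beatriz, Elena, Oliver, Rosa, and Yara — 5 in all.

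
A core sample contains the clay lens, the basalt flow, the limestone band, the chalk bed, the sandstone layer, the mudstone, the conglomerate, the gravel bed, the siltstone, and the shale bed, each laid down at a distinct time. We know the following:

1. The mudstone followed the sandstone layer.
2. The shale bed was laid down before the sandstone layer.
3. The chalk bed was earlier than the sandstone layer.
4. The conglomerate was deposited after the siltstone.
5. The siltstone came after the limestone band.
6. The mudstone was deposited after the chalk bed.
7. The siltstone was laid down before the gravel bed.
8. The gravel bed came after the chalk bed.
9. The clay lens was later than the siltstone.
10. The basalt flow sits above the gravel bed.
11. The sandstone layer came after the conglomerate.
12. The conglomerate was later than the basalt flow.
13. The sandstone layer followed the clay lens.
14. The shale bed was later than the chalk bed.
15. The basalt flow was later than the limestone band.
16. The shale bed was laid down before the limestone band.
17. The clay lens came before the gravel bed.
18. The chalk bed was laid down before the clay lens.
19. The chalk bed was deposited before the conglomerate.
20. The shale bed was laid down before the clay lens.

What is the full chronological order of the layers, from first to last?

the chalk bed, the shale bed, the limestone band, the siltstone, the clay lens, the gravel bed, the basalt flow, the conglomerate, the sandstone layer, the mudstone

The constraints fix every adjacent pair, so only one ordering works:
the chalk bed → the shale bed → the limestone band → the siltstone → the clay lens → the gravel bed → the basalt flow → the conglomerate → the sandstone layer → the mudstone.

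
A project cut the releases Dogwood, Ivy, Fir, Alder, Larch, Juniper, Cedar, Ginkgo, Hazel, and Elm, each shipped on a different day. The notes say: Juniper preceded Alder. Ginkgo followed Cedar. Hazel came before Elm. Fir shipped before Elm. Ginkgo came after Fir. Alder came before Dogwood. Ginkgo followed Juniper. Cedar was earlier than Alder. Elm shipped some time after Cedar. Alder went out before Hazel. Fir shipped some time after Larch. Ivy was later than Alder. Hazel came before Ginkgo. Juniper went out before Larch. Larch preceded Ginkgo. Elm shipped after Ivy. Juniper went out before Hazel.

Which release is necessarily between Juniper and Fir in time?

Tracing the constraints gives Juniper → Larch → Fir, so Larch sits after Juniper and before Fir.
No other release is forced both after Juniper and before Fir.

Larch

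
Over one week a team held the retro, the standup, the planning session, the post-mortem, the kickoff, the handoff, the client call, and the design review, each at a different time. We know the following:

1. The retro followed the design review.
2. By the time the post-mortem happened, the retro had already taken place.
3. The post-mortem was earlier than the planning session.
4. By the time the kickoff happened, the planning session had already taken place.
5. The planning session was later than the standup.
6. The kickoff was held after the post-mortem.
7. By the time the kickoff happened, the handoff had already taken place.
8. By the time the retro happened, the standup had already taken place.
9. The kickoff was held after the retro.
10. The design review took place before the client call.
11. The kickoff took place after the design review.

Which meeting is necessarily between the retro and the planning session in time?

Tracing the constraints gives the retro → the post-mortem → the planning session, so the post-mortem sits after the retro and before the planning session.
No other meeting is forced both after the retro and before the planning session.

the post-mortem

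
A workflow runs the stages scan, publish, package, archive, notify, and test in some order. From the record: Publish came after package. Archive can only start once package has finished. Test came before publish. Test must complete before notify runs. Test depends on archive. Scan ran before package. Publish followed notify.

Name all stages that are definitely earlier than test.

archive, package, scan

Directly stated before test: archive.
Package reaches test via package → archive → test.
Scan reaches test via scan → package → archive → test.
No chain forces notify (or any of the others) ahead of test.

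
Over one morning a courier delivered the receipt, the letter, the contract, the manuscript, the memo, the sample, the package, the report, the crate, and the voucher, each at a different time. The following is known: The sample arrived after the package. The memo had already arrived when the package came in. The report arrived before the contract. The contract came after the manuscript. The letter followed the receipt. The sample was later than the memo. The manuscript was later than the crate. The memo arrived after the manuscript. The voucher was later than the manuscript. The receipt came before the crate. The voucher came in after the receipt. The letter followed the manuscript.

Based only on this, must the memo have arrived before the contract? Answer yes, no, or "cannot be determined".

No chain of stated constraints runs from the memo to the contract, and none runs from the contract to the memo either.
So the relative order of the memo and the contract is not fixed by the given facts.

cannot be determined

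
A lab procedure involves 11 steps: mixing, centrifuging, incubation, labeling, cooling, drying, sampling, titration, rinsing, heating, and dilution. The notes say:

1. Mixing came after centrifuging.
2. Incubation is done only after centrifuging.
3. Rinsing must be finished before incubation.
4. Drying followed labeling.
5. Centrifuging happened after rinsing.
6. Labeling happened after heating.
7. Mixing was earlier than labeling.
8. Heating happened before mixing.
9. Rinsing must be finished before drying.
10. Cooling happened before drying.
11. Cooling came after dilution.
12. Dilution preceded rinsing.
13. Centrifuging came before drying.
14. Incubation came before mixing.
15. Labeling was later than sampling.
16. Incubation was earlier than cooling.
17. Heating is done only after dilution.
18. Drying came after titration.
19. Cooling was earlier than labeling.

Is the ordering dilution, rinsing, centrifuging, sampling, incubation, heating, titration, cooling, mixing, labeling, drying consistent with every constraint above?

yes

Check each stated constraint against the proposed order — e.g. centrifuging is ahead of drying; rinsing is ahead of drying. Every pair is in the required order; nothing is violated.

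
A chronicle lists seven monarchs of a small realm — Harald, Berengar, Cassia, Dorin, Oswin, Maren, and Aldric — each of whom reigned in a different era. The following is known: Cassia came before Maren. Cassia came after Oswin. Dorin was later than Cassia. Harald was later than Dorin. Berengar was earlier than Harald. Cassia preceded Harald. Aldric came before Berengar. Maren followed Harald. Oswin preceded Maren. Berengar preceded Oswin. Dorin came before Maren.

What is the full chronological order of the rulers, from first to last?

The constraints fix every adjacent pair, so only one ordering works:
Aldric → Berengar → Oswin → Cassia → Dorin → Harald → Maren.

Aldric, Berengar, Oswin, Cassia, Dorin, Harald, Maren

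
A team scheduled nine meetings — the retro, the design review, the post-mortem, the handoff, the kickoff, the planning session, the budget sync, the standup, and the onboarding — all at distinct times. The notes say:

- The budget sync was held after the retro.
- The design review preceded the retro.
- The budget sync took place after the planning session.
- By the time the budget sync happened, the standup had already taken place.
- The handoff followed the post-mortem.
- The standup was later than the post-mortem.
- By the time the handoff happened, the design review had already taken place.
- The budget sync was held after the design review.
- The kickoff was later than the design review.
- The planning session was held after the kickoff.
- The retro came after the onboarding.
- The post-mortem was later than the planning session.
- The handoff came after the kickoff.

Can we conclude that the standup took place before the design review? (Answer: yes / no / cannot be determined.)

Tracing the constraints gives the design review → the kickoff → the planning session → the post-mortem → the standup, so the design review must come before the standup.
That means the standup cannot be before the design review.

no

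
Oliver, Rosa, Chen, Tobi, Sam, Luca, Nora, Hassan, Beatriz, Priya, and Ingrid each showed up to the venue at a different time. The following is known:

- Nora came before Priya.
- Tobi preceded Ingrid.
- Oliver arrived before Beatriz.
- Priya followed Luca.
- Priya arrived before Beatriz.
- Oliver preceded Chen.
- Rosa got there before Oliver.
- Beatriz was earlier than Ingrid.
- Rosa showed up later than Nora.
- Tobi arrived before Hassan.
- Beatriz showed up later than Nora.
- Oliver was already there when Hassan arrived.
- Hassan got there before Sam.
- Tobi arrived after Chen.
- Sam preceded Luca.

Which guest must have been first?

Nora has a chain of constraints placing them before every other guest, so Nora must be first.

Nora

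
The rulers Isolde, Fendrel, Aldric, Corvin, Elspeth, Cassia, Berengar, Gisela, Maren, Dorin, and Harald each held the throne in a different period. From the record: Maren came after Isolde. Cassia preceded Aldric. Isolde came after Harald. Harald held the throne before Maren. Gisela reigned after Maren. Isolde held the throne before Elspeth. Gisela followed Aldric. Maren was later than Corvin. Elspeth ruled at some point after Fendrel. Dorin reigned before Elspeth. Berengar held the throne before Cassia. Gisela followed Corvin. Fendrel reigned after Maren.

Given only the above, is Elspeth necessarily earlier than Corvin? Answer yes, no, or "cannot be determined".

no

Tracing the constraints gives Corvin → Maren → Fendrel → Elspeth, so Corvin must come before Elspeth.
That means Elspeth cannot be before Corvin.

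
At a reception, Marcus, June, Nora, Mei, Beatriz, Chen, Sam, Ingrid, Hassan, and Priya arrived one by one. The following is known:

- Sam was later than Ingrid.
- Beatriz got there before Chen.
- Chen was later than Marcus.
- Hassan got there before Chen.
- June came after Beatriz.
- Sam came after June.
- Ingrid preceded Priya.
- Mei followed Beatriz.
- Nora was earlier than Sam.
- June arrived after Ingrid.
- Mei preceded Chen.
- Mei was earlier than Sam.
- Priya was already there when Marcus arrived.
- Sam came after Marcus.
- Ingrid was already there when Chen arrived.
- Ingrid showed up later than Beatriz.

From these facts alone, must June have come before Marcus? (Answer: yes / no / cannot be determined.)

No chain of stated constraints runs from June to Marcus, and none runs from Marcus to June either.
So the relative order of June and Marcus is not fixed by the given facts.

cannot be determined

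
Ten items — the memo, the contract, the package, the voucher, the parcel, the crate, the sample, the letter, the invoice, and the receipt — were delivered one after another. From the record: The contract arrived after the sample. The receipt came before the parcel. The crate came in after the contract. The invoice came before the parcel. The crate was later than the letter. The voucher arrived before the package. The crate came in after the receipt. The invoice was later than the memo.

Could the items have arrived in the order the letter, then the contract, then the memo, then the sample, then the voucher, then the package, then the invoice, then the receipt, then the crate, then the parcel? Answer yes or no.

no

The constraints require the sample before the contract, but in the proposed sequence the contract appears ahead of the sample. That one violation is enough.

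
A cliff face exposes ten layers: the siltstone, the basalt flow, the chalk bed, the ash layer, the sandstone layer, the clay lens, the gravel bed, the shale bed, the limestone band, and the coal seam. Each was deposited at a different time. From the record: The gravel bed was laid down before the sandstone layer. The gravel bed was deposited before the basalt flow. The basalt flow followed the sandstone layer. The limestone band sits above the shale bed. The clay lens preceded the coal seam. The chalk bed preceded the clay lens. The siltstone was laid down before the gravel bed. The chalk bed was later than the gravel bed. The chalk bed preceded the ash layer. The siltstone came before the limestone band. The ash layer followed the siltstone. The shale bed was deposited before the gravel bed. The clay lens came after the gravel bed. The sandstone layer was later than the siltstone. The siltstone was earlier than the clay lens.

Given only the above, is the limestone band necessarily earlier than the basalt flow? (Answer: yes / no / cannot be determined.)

No chain of stated constraints runs from the limestone band to the basalt flow, and none runs from the basalt flow to the limestone band either.
So the relative order of the limestone band and the basalt flow is not fixed by the given facts.

cannot be determined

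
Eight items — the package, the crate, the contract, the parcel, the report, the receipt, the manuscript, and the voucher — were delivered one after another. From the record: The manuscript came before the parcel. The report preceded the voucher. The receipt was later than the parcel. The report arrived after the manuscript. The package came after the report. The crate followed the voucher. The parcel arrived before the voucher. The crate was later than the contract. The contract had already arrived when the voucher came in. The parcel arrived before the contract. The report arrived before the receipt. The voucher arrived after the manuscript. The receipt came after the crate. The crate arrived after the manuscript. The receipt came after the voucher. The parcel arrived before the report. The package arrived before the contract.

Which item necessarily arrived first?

The manuscript has a chain of constraints placing it before every other item, so the manuscript must be first.

the manuscript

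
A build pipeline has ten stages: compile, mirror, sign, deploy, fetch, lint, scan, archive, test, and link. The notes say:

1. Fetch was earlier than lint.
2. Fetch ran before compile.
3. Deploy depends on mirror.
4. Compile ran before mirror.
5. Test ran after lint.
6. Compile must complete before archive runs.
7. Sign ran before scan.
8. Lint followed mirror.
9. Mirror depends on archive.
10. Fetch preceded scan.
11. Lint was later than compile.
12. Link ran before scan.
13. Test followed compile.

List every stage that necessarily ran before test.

archive, compile, fetch, lint, mirror

Directly stated before test: compile and lint.
Archive reaches test via archive → mirror → lint → test.
Fetch reaches test via fetch → lint → test.
Mirror reaches test via mirror → lint → test.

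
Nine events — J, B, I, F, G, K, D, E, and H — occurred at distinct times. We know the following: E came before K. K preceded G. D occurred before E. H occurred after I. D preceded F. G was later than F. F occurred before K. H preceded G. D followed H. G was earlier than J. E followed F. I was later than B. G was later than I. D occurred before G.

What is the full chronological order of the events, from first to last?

B, I, H, D, F, E, K, G, J

The constraints fix every adjacent pair, so only one ordering works:
B → I → H → D → F → E → K → G → J.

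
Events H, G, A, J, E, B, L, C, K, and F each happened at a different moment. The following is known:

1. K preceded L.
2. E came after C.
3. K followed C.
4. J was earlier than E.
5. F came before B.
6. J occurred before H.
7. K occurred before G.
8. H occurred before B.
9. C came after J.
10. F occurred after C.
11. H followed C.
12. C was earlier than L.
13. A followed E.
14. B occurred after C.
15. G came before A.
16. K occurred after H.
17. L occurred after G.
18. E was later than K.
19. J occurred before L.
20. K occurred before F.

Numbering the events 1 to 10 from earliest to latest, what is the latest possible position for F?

9

F must come before B — 1 event forced after it.
Everything else can be placed before F in some valid order, so F can sit as late as position 10 − 1 = 9.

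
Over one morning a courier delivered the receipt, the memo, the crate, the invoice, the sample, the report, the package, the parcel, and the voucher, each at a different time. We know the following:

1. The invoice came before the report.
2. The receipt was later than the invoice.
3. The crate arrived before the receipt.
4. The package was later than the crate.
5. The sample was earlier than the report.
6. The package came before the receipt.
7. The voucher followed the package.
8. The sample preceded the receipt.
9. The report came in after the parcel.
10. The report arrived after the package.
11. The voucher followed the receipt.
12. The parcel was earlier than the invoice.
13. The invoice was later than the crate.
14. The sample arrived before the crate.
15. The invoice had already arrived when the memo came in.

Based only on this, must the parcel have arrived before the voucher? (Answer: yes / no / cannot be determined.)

yes

Chain the constraints: the parcel → the invoice → the receipt → the voucher. Each link is directly stated, so the parcel comes before the voucher.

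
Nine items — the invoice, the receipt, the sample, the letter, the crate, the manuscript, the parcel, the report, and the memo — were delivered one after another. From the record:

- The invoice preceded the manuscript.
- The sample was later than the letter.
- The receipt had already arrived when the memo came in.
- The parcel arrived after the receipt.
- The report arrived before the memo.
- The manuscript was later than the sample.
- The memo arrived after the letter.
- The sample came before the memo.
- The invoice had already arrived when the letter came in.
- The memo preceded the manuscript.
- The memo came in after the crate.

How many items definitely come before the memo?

6

Directly stated before the memo: the crate, the letter, the receipt, the report, and the sample.
The invoice reaches the memo via the invoice → the letter → the memo.
No chain forces the manuscript (or any of the others) ahead of the memo.
That's the crate, the invoice, the letter, the receipt, the report, and the sample — 6 in all.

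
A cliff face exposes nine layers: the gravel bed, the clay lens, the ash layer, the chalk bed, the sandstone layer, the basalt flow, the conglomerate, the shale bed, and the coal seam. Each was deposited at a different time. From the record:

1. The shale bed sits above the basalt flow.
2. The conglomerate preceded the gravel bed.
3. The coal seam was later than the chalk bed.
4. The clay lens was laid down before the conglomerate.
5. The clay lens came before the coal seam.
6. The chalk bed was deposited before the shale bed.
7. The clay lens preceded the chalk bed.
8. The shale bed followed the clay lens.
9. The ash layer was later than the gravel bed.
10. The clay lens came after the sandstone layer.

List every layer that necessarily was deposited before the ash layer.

Directly stated before the ash layer: the gravel bed.
The clay lens reaches the ash layer via the clay lens → the conglomerate → the gravel bed → the ash layer.
The conglomerate reaches the ash layer via the conglomerate → the gravel bed → the ash layer.
The sandstone layer reaches the ash layer via the sandstone layer → the clay lens → the conglomerate → the gravel bed → the ash layer.
No chain forces the coal seam (or any of the others) ahead of the ash layer.

the clay lens, the conglomerate, the gravel bed, the sandstone layer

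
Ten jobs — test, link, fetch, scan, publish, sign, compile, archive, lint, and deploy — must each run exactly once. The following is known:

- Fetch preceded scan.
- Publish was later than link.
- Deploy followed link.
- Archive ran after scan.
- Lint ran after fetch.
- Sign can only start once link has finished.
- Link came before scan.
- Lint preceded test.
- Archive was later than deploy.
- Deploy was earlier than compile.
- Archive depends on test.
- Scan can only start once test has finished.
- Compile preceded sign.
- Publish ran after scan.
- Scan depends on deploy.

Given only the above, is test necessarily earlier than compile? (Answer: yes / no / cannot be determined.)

No chain of stated constraints runs from test to compile, and none runs from compile to test either.
So the relative order of test and compile is not fixed by the given facts.

cannot be determined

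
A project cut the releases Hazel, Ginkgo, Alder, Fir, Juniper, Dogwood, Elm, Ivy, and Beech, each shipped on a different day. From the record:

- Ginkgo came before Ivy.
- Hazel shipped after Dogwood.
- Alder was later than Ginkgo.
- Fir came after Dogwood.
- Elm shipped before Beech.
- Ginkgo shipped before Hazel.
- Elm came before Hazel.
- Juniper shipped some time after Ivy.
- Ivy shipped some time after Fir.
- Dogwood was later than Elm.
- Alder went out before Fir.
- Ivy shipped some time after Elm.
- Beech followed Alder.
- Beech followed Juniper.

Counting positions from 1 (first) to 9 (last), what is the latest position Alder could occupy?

Alder must come before Beech, Fir, Ivy, and Juniper — 4 releases forced after it.
Everything else can be placed before Alder in some valid order, so Alder can sit as late as position 9 − 4 = 5.

5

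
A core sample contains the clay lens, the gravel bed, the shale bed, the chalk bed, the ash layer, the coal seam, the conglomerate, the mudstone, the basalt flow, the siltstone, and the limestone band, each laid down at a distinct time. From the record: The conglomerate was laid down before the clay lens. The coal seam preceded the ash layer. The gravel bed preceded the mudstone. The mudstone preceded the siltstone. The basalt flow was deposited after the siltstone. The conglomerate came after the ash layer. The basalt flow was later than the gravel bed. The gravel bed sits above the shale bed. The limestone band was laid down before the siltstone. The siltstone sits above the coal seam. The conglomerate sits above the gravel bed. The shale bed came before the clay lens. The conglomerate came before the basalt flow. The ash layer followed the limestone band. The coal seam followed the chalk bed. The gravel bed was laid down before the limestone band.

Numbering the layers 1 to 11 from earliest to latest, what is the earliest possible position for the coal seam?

The chalk bed must come before the coal seam — 1 forced predecessor.
Nothing else is forced ahead of the coal seam, so its earliest slot is position 1 + 1 = 2.

2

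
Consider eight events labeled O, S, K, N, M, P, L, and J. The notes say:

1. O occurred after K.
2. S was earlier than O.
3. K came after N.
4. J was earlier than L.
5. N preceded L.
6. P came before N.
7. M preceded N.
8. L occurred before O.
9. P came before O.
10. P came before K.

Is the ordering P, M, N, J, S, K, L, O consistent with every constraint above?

yes

Check each stated constraint against the proposed order — e.g. P is ahead of K; P is ahead of O. Every pair is in the required order; nothing is violated.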